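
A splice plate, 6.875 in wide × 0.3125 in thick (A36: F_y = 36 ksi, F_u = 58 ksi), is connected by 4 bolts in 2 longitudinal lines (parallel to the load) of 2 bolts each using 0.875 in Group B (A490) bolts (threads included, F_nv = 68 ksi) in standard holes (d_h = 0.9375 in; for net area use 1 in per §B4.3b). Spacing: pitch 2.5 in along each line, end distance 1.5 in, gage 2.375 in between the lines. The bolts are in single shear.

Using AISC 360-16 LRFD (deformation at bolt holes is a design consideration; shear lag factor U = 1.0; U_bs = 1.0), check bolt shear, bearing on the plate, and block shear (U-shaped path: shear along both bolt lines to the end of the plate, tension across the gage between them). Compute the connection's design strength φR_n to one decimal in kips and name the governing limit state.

Bolt shear: A_b = π(0.875)²/4 = 0.60132 in². φR_n = 0.75 × 68 × 0.60132 × 4 × 1 = 122.7 kips.
Bearing (0.3125 in plate, F_u = 58 ksi): end bolts L_c = 1.5 − 0.9375/2 = 1.03125, R_n = min(1.2×1.03125×0.3125×58, 2.4×0.875×0.3125×58) = 22.43 kips/bolt; interior L_c = 2.5 − 0.9375 = 1.5625, R_n = 33.984 kips/bolt. φR_n = 0.75 × (2×22.43 + 2×33.984) = 84.6 kips.
Block shear: shear path 2×[1.5+1×2.5] = 2×4 in, A_gv = 2.5, A_nv = 2×(4 − 1.5×1)×0.3125 = 1.5625 in²; tension across gage: (2.375 − 1×1)×0.3125 = 0.42969 in². R_n = min(0.6×58×1.5625, 0.6×36×2.5) + 1.0×58×0.42969 = min(54.375, 54) + 24.922 = 78.922 kips. φR_n = 0.75 × 78.922 = 59.2 kips.
Governing: min(122.7, 84.6, 59.2) = 59.2 kips → block shear.

59.2 kips (block shear governs)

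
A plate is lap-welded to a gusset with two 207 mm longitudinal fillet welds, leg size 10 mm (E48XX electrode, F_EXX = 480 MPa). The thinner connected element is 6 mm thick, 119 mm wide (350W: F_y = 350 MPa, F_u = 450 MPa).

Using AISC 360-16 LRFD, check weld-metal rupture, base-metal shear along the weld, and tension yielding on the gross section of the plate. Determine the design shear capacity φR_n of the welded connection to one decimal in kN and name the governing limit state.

224.9 kN (gross-section yield governs)

Weld metal: throat = 0.707×10 = 7.07 mm, L = 2×207 = 414 mm. φR_n = 0.75 × 0.6 × 480 × 7.07 × 414 = 632.2 kN.
Base metal shear (6 mm plate): yield φR_n = 1.0×0.6×350×6×414 = 521.6 kN; rupture φR_n = 0.75×0.6×450×6×414 = 503.0 kN; take 503.0 kN (rupture).
Tension yield (gross): A_g = 119×6 = 714 mm². φR_n = 0.90 × 350 × 714 = 224.9 kN.
Governing: min(632.2, 503.0, 224.9) = 224.9 kN → gross-section yield.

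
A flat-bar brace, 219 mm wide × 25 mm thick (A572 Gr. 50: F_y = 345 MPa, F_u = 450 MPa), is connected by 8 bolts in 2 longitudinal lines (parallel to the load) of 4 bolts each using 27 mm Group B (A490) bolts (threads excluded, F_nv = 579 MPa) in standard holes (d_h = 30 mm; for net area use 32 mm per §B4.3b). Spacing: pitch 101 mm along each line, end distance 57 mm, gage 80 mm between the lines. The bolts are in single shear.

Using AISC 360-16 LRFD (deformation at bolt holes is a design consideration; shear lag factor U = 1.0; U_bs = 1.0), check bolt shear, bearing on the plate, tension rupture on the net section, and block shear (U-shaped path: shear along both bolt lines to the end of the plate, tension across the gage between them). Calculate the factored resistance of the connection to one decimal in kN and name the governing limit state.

1307.8 kN (net-section rupture governs)

Bolt shear: A_b = π(27)²/4 = 572.56 mm². φR_n = 0.75 × 579 × 572.56 × 8 × 1 = 1989.1 kN.
Bearing (25 mm plate, F_u = 450 MPa): end bolts L_c = 57 − 30/2 = 42, R_n = min(1.2×42×25×450, 2.4×27×25×450) = 567 kN/bolt; interior L_c = 101 − 30 = 71, R_n = 729 kN/bolt. φR_n = 0.75 × (2×567 + 6×729) = 4131.0 kN.
Tension rupture (net): A_n = (219 − 2×32)×25 = 3875 mm² (U = 1.0, A_e = A_n). φR_n = 0.75 × 450 × 3875 = 1307.8 kN.
Block shear: shear path 2×[57+3×101] = 2×360 mm, A_gv = 18000, A_nv = 2×(360 − 3.5×32)×25 = 12400 mm²; tension across gage: (80 − 1×32)×25 = 1200 mm². R_n = min(0.6×450×12400, 0.6×345×18000) + 1.0×450×1200 = min(3348, 3726) + 540 = 3888 kN. φR_n = 0.75 × 3888 = 2916.0 kN.
Governing: min(1989.1, 4131.0, 1307.8, 2916.0) = 1307.8 kN → net-section rupture.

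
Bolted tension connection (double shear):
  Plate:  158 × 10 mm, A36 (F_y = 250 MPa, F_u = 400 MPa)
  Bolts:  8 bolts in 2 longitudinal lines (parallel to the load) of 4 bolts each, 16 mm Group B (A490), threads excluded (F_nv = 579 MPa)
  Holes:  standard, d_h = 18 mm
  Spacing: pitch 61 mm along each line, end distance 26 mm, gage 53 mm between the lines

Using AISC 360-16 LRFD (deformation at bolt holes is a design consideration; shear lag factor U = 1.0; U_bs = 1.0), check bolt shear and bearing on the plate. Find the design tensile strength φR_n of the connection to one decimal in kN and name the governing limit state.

Bolt shear: A_b = π(16)²/4 = 201.06 mm². φR_n = 0.75 × 579 × 201.06 × 8 × 2 = 1397.0 kN.
Bearing (10 mm plate, F_u = 400 MPa): end bolts L_c = 26 − 18/2 = 17, R_n = min(1.2×17×10×400, 2.4×16×10×400) = 81.6 kN/bolt; interior L_c = 61 − 18 = 43, R_n = 153.6 kN/bolt. φR_n = 0.75 × (2×81.6 + 6×153.6) = 813.6 kN.
Governing: min(1397.0, 813.6) = 813.6 kN → bearing.

813.6 kN (bearing governs)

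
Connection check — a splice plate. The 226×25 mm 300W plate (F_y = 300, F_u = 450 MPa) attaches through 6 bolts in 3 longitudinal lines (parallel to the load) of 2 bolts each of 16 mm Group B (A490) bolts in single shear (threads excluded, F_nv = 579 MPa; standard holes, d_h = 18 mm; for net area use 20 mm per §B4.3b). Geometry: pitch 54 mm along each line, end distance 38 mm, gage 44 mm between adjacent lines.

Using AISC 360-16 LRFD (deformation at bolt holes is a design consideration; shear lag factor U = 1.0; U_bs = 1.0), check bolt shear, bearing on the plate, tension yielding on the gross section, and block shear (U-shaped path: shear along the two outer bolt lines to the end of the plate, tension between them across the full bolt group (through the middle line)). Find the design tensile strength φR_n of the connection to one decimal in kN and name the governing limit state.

523.9 kN (bolt shear governs)

Bolt shear: A_b = π(16)²/4 = 201.06 mm². φR_n = 0.75 × 579 × 201.06 × 6 × 1 = 523.9 kN.
Bearing (25 mm plate, F_u = 450 MPa): end bolts L_c = 38 − 18/2 = 29, R_n = min(1.2×29×25×450, 2.4×16×25×450) = 391.5 kN/bolt; interior L_c = 54 − 18 = 36, R_n = 432 kN/bolt. φR_n = 0.75 × (3×391.5 + 3×432) = 1852.9 kN.
Tension yield (gross): A_g = 226×25 = 5650 mm². φR_n = 0.90 × 300 × 5650 = 1525.5 kN.
Block shear: shear path 2×[38+1×54] = 2×92 mm, A_gv = 4600, A_nv = 2×(92 − 1.5×20)×25 = 3100 mm²; tension across gage: (88 − 2×20)×25 = 1200 mm². R_n = min(0.6×450×3100, 0.6×300×4600) + 1.0×450×1200 = min(837, 828) + 540 = 1368 kN. φR_n = 0.75 × 1368 = 1026.0 kN.
Governing: min(523.9, 1852.9, 1525.5, 1026.0) = 523.9 kN → bolt shear.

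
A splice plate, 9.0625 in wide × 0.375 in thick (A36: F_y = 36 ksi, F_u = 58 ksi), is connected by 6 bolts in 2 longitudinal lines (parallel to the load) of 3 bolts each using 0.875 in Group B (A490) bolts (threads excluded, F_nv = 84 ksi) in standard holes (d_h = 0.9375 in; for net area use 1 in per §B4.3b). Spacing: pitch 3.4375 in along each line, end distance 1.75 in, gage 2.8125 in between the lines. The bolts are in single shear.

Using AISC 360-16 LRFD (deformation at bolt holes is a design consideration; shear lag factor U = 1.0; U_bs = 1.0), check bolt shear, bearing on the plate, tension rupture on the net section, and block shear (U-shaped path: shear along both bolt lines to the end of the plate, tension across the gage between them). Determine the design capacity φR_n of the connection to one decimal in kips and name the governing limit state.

Bolt shear: A_b = π(0.875)²/4 = 0.60132 in². φR_n = 0.75 × 84 × 0.60132 × 6 × 1 = 227.3 kips.
Bearing (0.375 in plate, F_u = 58 ksi): end bolts L_c = 1.75 − 0.9375/2 = 1.28125, R_n = min(1.2×1.28125×0.375×58, 2.4×0.875×0.375×58) = 33.441 kips/bolt; interior L_c = 3.4375 − 0.9375 = 2.5, R_n = 45.675 kips/bolt. φR_n = 0.75 × (2×33.441 + 4×45.675) = 187.2 kips.
Tension rupture (net): A_n = (9.0625 − 2×1)×0.375 = 2.6484 in² (U = 1.0, A_e = A_n). φR_n = 0.75 × 58 × 2.6484 = 115.2 kips.
Block shear: shear path 2×[1.75+2×3.4375] = 2×8.625 in, A_gv = 6.4688, A_nv = 2×(8.625 − 2.5×1)×0.375 = 4.5938 in²; tension across gage: (2.8125 − 1×1)×0.375 = 0.67969 in². R_n = min(0.6×58×4.5938, 0.6×36×6.4688) + 1.0×58×0.67969 = min(159.86, 139.73) + 39.422 = 179.15 kips. φR_n = 0.75 × 179.15 = 134.4 kips.
Governing: min(227.3, 187.2, 115.2, 134.4) = 115.2 kips → net-section rupture.

115.2 kips (net-section rupture governs)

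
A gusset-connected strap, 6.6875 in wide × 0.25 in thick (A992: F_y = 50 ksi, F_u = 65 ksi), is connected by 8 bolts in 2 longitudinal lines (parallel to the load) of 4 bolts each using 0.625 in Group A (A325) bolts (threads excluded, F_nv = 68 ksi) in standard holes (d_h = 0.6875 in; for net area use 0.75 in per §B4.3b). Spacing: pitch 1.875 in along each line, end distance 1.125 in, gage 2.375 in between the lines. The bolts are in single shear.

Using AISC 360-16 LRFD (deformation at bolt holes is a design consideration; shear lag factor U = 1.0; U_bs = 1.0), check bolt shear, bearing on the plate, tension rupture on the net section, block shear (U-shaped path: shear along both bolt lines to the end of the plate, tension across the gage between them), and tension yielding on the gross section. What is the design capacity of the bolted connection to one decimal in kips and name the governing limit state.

63.2 kips (net-section rupture governs)

Bolt shear: A_b = π(0.625)²/4 = 0.3068 in². φR_n = 0.75 × 68 × 0.3068 × 8 × 1 = 125.2 kips.
Bearing (0.25 in plate, F_u = 65 ksi): end bolts L_c = 1.125 − 0.6875/2 = 0.78125, R_n = min(1.2×0.78125×0.25×65, 2.4×0.625×0.25×65) = 15.234 kips/bolt; interior L_c = 1.875 − 0.6875 = 1.1875, R_n = 23.156 kips/bolt. φR_n = 0.75 × (2×15.234 + 6×23.156) = 127.1 kips.
Tension rupture (net): A_n = (6.6875 − 2×0.75)×0.25 = 1.2969 in² (U = 1.0, A_e = A_n). φR_n = 0.75 × 65 × 1.2969 = 63.2 kips.
Block shear: shear path 2×[1.125+3×1.875] = 2×6.75 in, A_gv = 3.375, A_nv = 2×(6.75 − 3.5×0.75)×0.25 = 2.0625 in²; tension across gage: (2.375 − 1×0.75)×0.25 = 0.40625 in². R_n = min(0.6×65×2.0625, 0.6×50×3.375) + 1.0×65×0.40625 = min(80.438, 101.25) + 26.406 = 106.84 kips. φR_n = 0.75 × 106.84 = 80.1 kips.
Tension yield (gross): A_g = 6.6875×0.25 = 1.6719 in². φR_n = 0.90 × 50 × 1.6719 = 75.2 kips.
Governing: min(125.2, 127.1, 63.2, 80.1, 75.2) = 63.2 kips → net-section rupture.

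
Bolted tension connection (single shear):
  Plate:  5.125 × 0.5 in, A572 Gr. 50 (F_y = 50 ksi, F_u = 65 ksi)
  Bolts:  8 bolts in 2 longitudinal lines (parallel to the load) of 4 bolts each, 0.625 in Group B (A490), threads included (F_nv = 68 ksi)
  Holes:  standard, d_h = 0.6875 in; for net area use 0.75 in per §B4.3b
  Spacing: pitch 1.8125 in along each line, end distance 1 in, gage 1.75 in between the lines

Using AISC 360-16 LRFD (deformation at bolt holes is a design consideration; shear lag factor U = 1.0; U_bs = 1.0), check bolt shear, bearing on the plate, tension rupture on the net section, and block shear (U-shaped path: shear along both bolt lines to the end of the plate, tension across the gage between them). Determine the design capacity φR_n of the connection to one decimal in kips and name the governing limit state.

88.4 kips (net-section rupture governs)

Bolt shear: A_b = π(0.625)²/4 = 0.3068 in². φR_n = 0.75 × 68 × 0.3068 × 8 × 1 = 125.2 kips.
Bearing (0.5 in plate, F_u = 65 ksi): end bolts L_c = 1 − 0.6875/2 = 0.65625, R_n = min(1.2×0.65625×0.5×65, 2.4×0.625×0.5×65) = 25.594 kips/bolt; interior L_c = 1.8125 − 0.6875 = 1.125, R_n = 43.875 kips/bolt. φR_n = 0.75 × (2×25.594 + 6×43.875) = 235.8 kips.
Tension rupture (net): A_n = (5.125 − 2×0.75)×0.5 = 1.8125 in² (U = 1.0, A_e = A_n). φR_n = 0.75 × 65 × 1.8125 = 88.4 kips.
Block shear: shear path 2×[1+3×1.8125] = 2×6.4375 in, A_gv = 6.4375, A_nv = 2×(6.4375 − 3.5×0.75)×0.5 = 3.8125 in²; tension across gage: (1.75 − 1×0.75)×0.5 = 0.5 in². R_n = min(0.6×65×3.8125, 0.6×50×6.4375) + 1.0×65×0.5 = min(148.69, 193.13) + 32.5 = 181.19 kips. φR_n = 0.75 × 181.19 = 135.9 kips.
Governing: min(125.2, 235.8, 88.4, 135.9) = 88.4 kips → net-section rupture.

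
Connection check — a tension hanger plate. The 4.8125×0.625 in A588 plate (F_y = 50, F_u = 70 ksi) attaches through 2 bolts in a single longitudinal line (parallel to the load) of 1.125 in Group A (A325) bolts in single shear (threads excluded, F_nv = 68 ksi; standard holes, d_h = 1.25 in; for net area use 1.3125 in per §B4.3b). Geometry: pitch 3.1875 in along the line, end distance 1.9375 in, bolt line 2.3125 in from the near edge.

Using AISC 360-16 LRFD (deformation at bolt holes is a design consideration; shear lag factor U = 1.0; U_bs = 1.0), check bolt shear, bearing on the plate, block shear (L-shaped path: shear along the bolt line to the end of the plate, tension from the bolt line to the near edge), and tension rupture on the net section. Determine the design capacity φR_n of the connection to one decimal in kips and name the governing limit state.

101.4 kips (bolt shear governs)

Bolt shear: A_b = π(1.125)²/4 = 0.99402 in². φR_n = 0.75 × 68 × 0.99402 × 2 × 1 = 101.4 kips.
Bearing (0.625 in plate, F_u = 70 ksi): end bolts L_c = 1.9375 − 1.25/2 = 1.3125, R_n = min(1.2×1.3125×0.625×70, 2.4×1.125×0.625×70) = 68.906 kips/bolt; interior L_c = 3.1875 − 1.25 = 1.9375, R_n = 101.72 kips/bolt. φR_n = 0.75 × (1×68.906 + 1×101.72) = 128.0 kips.
Block shear: shear path 1×[1.9375+1×3.1875] = 1×5.125 in, A_gv = 3.2031, A_nv = 1×(5.125 − 1.5×1.3125)×0.625 = 1.9727 in²; tension to near edge: (2.3125 − 0.5×1.3125)×0.625 = 1.0352 in². R_n = min(0.6×70×1.9727, 0.6×50×3.2031) + 1.0×70×1.0352 = min(82.853, 96.093) + 72.464 = 155.32 kips. φR_n = 0.75 × 155.32 = 116.5 kips.
Tension rupture (net): A_n = (4.8125 − 1×1.3125)×0.625 = 2.1875 in² (U = 1.0, A_e = A_n). φR_n = 0.75 × 70 × 2.1875 = 114.8 kips.
Governing: min(101.4, 128.0, 116.5, 114.8) = 101.4 kips → bolt shear.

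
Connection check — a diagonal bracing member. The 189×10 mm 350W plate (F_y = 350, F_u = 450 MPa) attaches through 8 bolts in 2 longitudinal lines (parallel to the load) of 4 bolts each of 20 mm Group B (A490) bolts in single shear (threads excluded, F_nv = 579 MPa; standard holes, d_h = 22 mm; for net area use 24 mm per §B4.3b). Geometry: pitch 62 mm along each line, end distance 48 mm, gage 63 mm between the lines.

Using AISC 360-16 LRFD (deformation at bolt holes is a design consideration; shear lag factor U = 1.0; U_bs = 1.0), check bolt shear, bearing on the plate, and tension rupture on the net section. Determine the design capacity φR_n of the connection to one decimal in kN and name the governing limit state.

Bolt shear: A_b = π(20)²/4 = 314.16 mm². φR_n = 0.75 × 579 × 314.16 × 8 × 1 = 1091.4 kN.
Bearing (10 mm plate, F_u = 450 MPa): end bolts L_c = 48 − 22/2 = 37, R_n = min(1.2×37×10×450, 2.4×20×10×450) = 199.8 kN/bolt; interior L_c = 62 − 22 = 40, R_n = 216 kN/bolt. φR_n = 0.75 × (2×199.8 + 6×216) = 1271.7 kN.
Tension rupture (net): A_n = (189 − 2×24)×10 = 1410 mm² (U = 1.0, A_e = A_n). φR_n = 0.75 × 450 × 1410 = 475.9 kN.
Governing: min(1091.4, 1271.7, 475.9) = 475.9 kN → net-section rupture.

475.9 kN (net-section rupture governs)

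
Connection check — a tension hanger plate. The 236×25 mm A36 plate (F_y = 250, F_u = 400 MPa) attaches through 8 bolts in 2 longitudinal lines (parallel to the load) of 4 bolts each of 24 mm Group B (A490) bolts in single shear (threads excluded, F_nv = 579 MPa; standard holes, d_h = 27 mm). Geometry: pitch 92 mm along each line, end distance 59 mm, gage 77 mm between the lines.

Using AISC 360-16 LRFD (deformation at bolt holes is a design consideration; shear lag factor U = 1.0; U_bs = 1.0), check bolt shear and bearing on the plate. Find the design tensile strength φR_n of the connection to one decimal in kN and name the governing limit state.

1571.6 kN (bolt shear governs)

Bolt shear: A_b = π(24)²/4 = 452.39 mm². φR_n = 0.75 × 579 × 452.39 × 8 × 1 = 1571.6 kN.
Bearing (25 mm plate, F_u = 400 MPa): end bolts L_c = 59 − 27/2 = 45.5, R_n = min(1.2×45.5×25×400, 2.4×24×25×400) = 546 kN/bolt; interior L_c = 92 − 27 = 65, R_n = 576 kN/bolt. φR_n = 0.75 × (2×546 + 6×576) = 3411.0 kN.
Governing: min(1571.6, 3411.0) = 1571.6 kN → bolt shear.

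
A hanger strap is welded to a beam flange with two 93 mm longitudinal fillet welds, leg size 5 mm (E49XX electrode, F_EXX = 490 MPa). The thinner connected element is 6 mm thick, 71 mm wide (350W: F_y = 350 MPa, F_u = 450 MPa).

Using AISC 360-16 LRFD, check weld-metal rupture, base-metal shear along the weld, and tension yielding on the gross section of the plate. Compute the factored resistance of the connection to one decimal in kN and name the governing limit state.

Weld metal: throat = 0.707×5 = 3.535 mm, L = 2×93 = 186 mm. φR_n = 0.75 × 0.6 × 490 × 3.535 × 186 = 145.0 kN.
Base metal shear (6 mm plate): yield φR_n = 1.0×0.6×350×6×186 = 234.4 kN; rupture φR_n = 0.75×0.6×450×6×186 = 226.0 kN; take 226.0 kN (rupture).
Tension yield (gross): A_g = 71×6 = 426 mm². φR_n = 0.90 × 350 × 426 = 134.2 kN.
Governing: min(145.0, 226.0, 134.2) = 134.2 kN → gross-section yield.

134.2 kN (gross-section yield governs)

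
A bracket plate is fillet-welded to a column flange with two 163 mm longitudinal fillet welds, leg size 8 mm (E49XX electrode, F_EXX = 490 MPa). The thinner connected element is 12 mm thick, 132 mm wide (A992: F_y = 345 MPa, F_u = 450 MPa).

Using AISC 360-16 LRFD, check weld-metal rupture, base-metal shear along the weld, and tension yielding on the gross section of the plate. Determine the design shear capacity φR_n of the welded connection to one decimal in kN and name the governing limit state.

406.6 kN (weld metal governs)

Weld metal: throat = 0.707×8 = 5.656 mm, L = 2×163 = 326 mm. φR_n = 0.75 × 0.6 × 490 × 5.656 × 326 = 406.6 kN.
Base metal shear (12 mm plate): yield φR_n = 1.0×0.6×345×12×326 = 809.8 kN; rupture φR_n = 0.75×0.6×450×12×326 = 792.2 kN; take 792.2 kN (rupture).
Tension yield (gross): A_g = 132×12 = 1584 mm². φR_n = 0.90 × 345 × 1584 = 491.8 kN.
Governing: min(406.6, 792.2, 491.8) = 406.6 kN → weld metal.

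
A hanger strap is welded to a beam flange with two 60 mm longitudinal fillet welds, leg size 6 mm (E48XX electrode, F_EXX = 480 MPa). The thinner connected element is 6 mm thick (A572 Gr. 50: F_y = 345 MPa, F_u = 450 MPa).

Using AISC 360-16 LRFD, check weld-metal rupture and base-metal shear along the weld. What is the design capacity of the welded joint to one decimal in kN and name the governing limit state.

110.0 kN (weld metal governs)

Weld metal: throat = 0.707×6 = 4.242 mm, L = 2×60 = 120 mm. φR_n = 0.75 × 0.6 × 480 × 4.242 × 120 = 110.0 kN.
Base metal shear (6 mm plate): yield φR_n = 1.0×0.6×345×6×120 = 149.0 kN; rupture φR_n = 0.75×0.6×450×6×120 = 145.8 kN; take 145.8 kN (rupture).
Governing: min(110.0, 145.8) = 110.0 kN → weld metal.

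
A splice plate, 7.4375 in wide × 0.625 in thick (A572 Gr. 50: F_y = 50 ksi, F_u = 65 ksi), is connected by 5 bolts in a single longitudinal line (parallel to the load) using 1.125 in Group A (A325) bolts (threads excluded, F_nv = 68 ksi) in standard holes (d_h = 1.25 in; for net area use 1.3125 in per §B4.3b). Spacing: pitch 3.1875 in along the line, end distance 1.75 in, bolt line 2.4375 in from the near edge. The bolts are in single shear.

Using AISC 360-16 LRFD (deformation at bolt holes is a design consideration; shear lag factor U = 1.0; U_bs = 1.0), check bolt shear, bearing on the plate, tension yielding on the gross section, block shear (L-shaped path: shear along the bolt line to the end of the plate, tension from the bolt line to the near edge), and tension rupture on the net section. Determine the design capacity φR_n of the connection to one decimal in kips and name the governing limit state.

186.6 kips (net-section rupture governs)

Bolt shear: A_b = π(1.125)²/4 = 0.99402 in². φR_n = 0.75 × 68 × 0.99402 × 5 × 1 = 253.5 kips.
Bearing (0.625 in plate, F_u = 65 ksi): end bolts L_c = 1.75 − 1.25/2 = 1.125, R_n = min(1.2×1.125×0.625×65, 2.4×1.125×0.625×65) = 54.844 kips/bolt; interior L_c = 3.1875 − 1.25 = 1.9375, R_n = 94.453 kips/bolt. φR_n = 0.75 × (1×54.844 + 4×94.453) = 324.5 kips.
Tension yield (gross): A_g = 7.4375×0.625 = 4.6484 in². φR_n = 0.90 × 50 × 4.6484 = 209.2 kips.
Block shear: shear path 1×[1.75+4×3.1875] = 1×14.5 in, A_gv = 9.0625, A_nv = 1×(14.5 − 4.5×1.3125)×0.625 = 5.3711 in²; tension to near edge: (2.4375 − 0.5×1.3125)×0.625 = 1.1133 in². R_n = min(0.6×65×5.3711, 0.6×50×9.0625) + 1.0×65×1.1133 = min(209.47, 271.88) + 72.365 = 281.84 kips. φR_n = 0.75 × 281.84 = 211.4 kips.
Tension rupture (net): A_n = (7.4375 − 1×1.3125)×0.625 = 3.8281 in² (U = 1.0, A_e = A_n). φR_n = 0.75 × 65 × 3.8281 = 186.6 kips.
Governing: min(253.5, 324.5, 209.2, 211.4, 186.6) = 186.6 kips → net-section rupture.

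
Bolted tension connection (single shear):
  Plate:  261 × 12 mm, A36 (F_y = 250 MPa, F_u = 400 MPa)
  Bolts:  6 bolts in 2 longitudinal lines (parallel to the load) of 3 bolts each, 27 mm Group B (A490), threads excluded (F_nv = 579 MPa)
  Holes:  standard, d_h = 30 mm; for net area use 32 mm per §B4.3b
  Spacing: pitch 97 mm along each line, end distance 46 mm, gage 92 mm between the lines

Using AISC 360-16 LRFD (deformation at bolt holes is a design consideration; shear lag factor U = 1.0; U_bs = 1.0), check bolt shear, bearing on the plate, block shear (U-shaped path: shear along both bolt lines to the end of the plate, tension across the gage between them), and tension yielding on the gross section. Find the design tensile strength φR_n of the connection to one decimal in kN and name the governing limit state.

704.7 kN (gross-section yield governs)

Bolt shear: A_b = π(27)²/4 = 572.56 mm². φR_n = 0.75 × 579 × 572.56 × 6 × 1 = 1491.8 kN.
Bearing (12 mm plate, F_u = 400 MPa): end bolts L_c = 46 − 30/2 = 31, R_n = min(1.2×31×12×400, 2.4×27×12×400) = 178.56 kN/bolt; interior L_c = 97 − 30 = 67, R_n = 311.04 kN/bolt. φR_n = 0.75 × (2×178.56 + 4×311.04) = 1201.0 kN.
Block shear: shear path 2×[46+2×97] = 2×240 mm, A_gv = 5760, A_nv = 2×(240 − 2.5×32)×12 = 3840 mm²; tension across gage: (92 − 1×32)×12 = 720 mm². R_n = min(0.6×400×3840, 0.6×250×5760) + 1.0×400×720 = min(921.6, 864) + 288 = 1152 kN. φR_n = 0.75 × 1152 = 864.0 kN.
Tension yield (gross): A_g = 261×12 = 3132 mm². φR_n = 0.90 × 250 × 3132 = 704.7 kN.
Governing: min(1491.8, 1201.0, 864.0, 704.7) = 704.7 kN → gross-section yield.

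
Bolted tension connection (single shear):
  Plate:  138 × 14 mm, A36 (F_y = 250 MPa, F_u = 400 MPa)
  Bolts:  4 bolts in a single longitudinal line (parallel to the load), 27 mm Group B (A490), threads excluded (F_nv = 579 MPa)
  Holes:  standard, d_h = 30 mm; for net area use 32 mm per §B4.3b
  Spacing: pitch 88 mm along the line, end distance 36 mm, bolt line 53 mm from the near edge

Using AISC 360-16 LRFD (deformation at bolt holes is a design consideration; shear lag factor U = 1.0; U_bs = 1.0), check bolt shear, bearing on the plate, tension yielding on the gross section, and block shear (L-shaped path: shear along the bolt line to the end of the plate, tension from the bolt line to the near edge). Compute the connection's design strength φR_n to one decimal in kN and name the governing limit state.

434.7 kN (gross-section yield governs)

Bolt shear: A_b = π(27)²/4 = 572.56 mm². φR_n = 0.75 × 579 × 572.56 × 4 × 1 = 994.5 kN.
Bearing (14 mm plate, F_u = 400 MPa): end bolts L_c = 36 − 30/2 = 21, R_n = min(1.2×21×14×400, 2.4×27×14×400) = 141.12 kN/bolt; interior L_c = 88 − 30 = 58, R_n = 362.88 kN/bolt. φR_n = 0.75 × (1×141.12 + 3×362.88) = 922.3 kN.
Tension yield (gross): A_g = 138×14 = 1932 mm². φR_n = 0.90 × 250 × 1932 = 434.7 kN.
Block shear: shear path 1×[36+3×88] = 1×300 mm, A_gv = 4200, A_nv = 1×(300 − 3.5×32)×14 = 2632 mm²; tension to near edge: (53 − 0.5×32)×14 = 518 mm². R_n = min(0.6×400×2632, 0.6×250×4200) + 1.0×400×518 = min(631.68, 630) + 207.2 = 837.2 kN. φR_n = 0.75 × 837.2 = 627.9 kN.
Governing: min(994.5, 922.3, 434.7, 627.9) = 434.7 kN → gross-section yield.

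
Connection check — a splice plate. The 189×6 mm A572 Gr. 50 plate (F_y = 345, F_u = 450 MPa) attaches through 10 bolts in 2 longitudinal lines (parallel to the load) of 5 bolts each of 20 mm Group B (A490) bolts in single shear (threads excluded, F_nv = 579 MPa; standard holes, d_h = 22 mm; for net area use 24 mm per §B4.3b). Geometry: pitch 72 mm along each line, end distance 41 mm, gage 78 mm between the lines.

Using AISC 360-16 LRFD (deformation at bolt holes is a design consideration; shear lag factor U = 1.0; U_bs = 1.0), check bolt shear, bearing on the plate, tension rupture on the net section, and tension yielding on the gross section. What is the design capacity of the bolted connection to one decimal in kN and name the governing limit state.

Bolt shear: A_b = π(20)²/4 = 314.16 mm². φR_n = 0.75 × 579 × 314.16 × 10 × 1 = 1364.2 kN.
Bearing (6 mm plate, F_u = 450 MPa): end bolts L_c = 41 − 22/2 = 30, R_n = min(1.2×30×6×450, 2.4×20×6×450) = 97.2 kN/bolt; interior L_c = 72 − 22 = 50, R_n = 129.6 kN/bolt. φR_n = 0.75 × (2×97.2 + 8×129.6) = 923.4 kN.
Tension rupture (net): A_n = (189 − 2×24)×6 = 846 mm² (U = 1.0, A_e = A_n). φR_n = 0.75 × 450 × 846 = 285.5 kN.
Tension yield (gross): A_g = 189×6 = 1134 mm². φR_n = 0.90 × 345 × 1134 = 352.1 kN.
Governing: min(1364.2, 923.4, 285.5, 352.1) = 285.5 kN → net-section rupture.

285.5 kN (net-section rupture governs)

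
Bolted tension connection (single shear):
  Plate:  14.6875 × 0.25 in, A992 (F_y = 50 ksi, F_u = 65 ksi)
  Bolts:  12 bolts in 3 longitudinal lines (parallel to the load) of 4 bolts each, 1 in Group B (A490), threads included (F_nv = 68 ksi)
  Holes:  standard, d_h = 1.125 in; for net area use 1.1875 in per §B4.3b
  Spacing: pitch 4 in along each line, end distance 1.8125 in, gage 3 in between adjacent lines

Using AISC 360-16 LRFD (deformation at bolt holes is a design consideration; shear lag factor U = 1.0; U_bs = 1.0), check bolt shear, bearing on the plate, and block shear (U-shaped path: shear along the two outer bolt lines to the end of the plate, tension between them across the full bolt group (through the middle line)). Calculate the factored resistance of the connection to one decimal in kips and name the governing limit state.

Bolt shear: A_b = π(1)²/4 = 0.7854 in². φR_n = 0.75 × 68 × 0.7854 × 12 × 1 = 480.7 kips.
Bearing (0.25 in plate, F_u = 65 ksi): end bolts L_c = 1.8125 − 1.125/2 = 1.25, R_n = min(1.2×1.25×0.25×65, 2.4×1×0.25×65) = 24.375 kips/bolt; interior L_c = 4 − 1.125 = 2.875, R_n = 39 kips/bolt. φR_n = 0.75 × (3×24.375 + 9×39) = 318.1 kips.
Block shear: shear path 2×[1.8125+3×4] = 2×13.8125 in, A_gv = 6.9063, A_nv = 2×(13.8125 − 3.5×1.1875)×0.25 = 4.8281 in²; tension across gage: (6 − 2×1.1875)×0.25 = 0.90625 in². R_n = min(0.6×65×4.8281, 0.6×50×6.9063) + 1.0×65×0.90625 = min(188.3, 207.19) + 58.906 = 247.21 kips. φR_n = 0.75 × 247.21 = 185.4 kips.
Governing: min(480.7, 318.1, 185.4) = 185.4 kips → block shear.

185.4 kips (block shear governs)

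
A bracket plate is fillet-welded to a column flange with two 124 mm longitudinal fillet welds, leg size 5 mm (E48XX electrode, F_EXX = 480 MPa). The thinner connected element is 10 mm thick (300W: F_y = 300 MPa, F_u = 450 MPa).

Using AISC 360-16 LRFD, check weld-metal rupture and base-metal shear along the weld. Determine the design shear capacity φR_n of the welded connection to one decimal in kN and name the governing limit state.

Weld metal: throat = 0.707×5 = 3.535 mm, L = 2×124 = 248 mm. φR_n = 0.75 × 0.6 × 480 × 3.535 × 248 = 189.4 kN.
Base metal shear (10 mm plate): yield φR_n = 1.0×0.6×300×10×248 = 446.4 kN; rupture φR_n = 0.75×0.6×450×10×248 = 502.2 kN; take 446.4 kN (yield).
Governing: min(189.4, 446.4) = 189.4 kN → weld metal.

189.4 kN (weld metal governs)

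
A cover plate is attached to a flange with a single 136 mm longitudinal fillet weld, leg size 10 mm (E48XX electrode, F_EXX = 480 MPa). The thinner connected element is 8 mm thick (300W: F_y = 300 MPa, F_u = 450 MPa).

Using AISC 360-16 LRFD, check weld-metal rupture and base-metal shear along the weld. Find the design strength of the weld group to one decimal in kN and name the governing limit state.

Weld metal: throat = 0.707×10 = 7.07 mm, L = 136 mm. φR_n = 0.75 × 0.6 × 480 × 7.07 × 136 = 207.7 kN.
Base metal shear (8 mm plate): yield φR_n = 1.0×0.6×300×8×136 = 195.8 kN; rupture φR_n = 0.75×0.6×450×8×136 = 220.3 kN; take 195.8 kN (yield).
Governing: min(207.7, 195.8) = 195.8 kN → base-metal shear.

195.8 kN (base-metal shear governs)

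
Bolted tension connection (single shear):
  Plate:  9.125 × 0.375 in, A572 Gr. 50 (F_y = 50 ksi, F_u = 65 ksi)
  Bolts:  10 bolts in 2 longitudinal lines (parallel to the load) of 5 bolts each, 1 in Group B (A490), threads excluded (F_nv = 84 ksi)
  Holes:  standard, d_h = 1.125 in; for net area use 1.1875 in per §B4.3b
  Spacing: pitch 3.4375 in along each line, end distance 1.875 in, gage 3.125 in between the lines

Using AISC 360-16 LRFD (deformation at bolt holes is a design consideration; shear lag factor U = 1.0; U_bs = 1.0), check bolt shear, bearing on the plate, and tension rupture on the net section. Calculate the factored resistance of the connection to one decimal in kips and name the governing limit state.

Bolt shear: A_b = π(1)²/4 = 0.7854 in². φR_n = 0.75 × 84 × 0.7854 × 10 × 1 = 494.8 kips.
Bearing (0.375 in plate, F_u = 65 ksi): end bolts L_c = 1.875 − 1.125/2 = 1.3125, R_n = min(1.2×1.3125×0.375×65, 2.4×1×0.375×65) = 38.391 kips/bolt; interior L_c = 3.4375 − 1.125 = 2.3125, R_n = 58.5 kips/bolt. φR_n = 0.75 × (2×38.391 + 8×58.5) = 408.6 kips.
Tension rupture (net): A_n = (9.125 − 2×1.1875)×0.375 = 2.5313 in² (U = 1.0, A_e = A_n). φR_n = 0.75 × 65 × 2.5313 = 123.4 kips.
Governing: min(494.8, 408.6, 123.4) = 123.4 kips → net-section rupture.

123.4 kips (net-section rupture governs)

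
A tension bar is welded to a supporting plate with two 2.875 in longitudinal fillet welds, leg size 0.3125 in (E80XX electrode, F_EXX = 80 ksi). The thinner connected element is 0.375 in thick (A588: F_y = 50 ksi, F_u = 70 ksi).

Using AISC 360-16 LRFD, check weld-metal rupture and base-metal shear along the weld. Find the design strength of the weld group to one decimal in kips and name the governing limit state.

45.7 kips (weld metal governs)

Weld metal: throat = 0.707×0.3125 = 0.22094 in, L = 2×2.875 = 5.75 in. φR_n = 0.75 × 0.6 × 80 × 0.22094 × 5.75 = 45.7 kips.
Base metal shear (0.375 in plate): yield φR_n = 1.0×0.6×50×0.375×5.75 = 64.7 kips; rupture φR_n = 0.75×0.6×70×0.375×5.75 = 67.9 kips; take 64.7 kips (yield).
Governing: min(45.7, 64.7) = 45.7 kips → weld metal.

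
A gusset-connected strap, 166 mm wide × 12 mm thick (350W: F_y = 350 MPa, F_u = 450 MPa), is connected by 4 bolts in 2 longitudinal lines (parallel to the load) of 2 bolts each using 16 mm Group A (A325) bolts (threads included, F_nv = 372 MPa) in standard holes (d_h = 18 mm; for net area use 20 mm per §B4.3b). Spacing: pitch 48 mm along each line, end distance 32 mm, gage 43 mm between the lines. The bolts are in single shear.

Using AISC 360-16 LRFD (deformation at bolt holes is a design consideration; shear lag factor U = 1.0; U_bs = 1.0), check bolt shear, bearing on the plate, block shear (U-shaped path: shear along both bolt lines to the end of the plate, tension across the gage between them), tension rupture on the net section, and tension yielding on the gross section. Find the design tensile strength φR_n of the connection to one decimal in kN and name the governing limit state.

Bolt shear: A_b = π(16)²/4 = 201.06 mm². φR_n = 0.75 × 372 × 201.06 × 4 × 1 = 224.4 kN.
Bearing (12 mm plate, F_u = 450 MPa): end bolts L_c = 32 − 18/2 = 23, R_n = min(1.2×23×12×450, 2.4×16×12×450) = 149.04 kN/bolt; interior L_c = 48 − 18 = 30, R_n = 194.4 kN/bolt. φR_n = 0.75 × (2×149.04 + 2×194.4) = 515.2 kN.
Block shear: shear path 2×[32+1×48] = 2×80 mm, A_gv = 1920, A_nv = 2×(80 − 1.5×20)×12 = 1200 mm²; tension across gage: (43 − 1×20)×12 = 276 mm². R_n = min(0.6×450×1200, 0.6×350×1920) + 1.0×450×276 = min(324, 403.2) + 124.2 = 448.2 kN. φR_n = 0.75 × 448.2 = 336.2 kN.
Tension rupture (net): A_n = (166 − 2×20)×12 = 1512 mm² (U = 1.0, A_e = A_n). φR_n = 0.75 × 450 × 1512 = 510.3 kN.
Tension yield (gross): A_g = 166×12 = 1992 mm². φR_n = 0.90 × 350 × 1992 = 627.5 kN.
Governing: min(224.4, 515.2, 336.2, 510.3, 627.5) = 224.4 kN → bolt shear.

224.4 kN (bolt shear governs)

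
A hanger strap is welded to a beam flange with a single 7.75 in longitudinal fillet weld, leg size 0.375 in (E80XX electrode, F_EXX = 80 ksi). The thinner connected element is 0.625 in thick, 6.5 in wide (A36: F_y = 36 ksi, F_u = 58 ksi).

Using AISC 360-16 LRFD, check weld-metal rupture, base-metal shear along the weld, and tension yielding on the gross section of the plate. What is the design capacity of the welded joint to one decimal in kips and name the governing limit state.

74.0 kips (weld metal governs)

Weld metal: throat = 0.707×0.375 = 0.26513 in, L = 7.75 in. φR_n = 0.75 × 0.6 × 80 × 0.26513 × 7.75 = 74.0 kips.
Base metal shear (0.625 in plate): yield φR_n = 1.0×0.6×36×0.625×7.75 = 104.6 kips; rupture φR_n = 0.75×0.6×58×0.625×7.75 = 126.4 kips; take 104.6 kips (yield).
Tension yield (gross): A_g = 6.5×0.625 = 4.0625 in². φR_n = 0.90 × 36 × 4.0625 = 131.6 kips.
Governing: min(74.0, 104.6, 131.6) = 74.0 kips → weld metal.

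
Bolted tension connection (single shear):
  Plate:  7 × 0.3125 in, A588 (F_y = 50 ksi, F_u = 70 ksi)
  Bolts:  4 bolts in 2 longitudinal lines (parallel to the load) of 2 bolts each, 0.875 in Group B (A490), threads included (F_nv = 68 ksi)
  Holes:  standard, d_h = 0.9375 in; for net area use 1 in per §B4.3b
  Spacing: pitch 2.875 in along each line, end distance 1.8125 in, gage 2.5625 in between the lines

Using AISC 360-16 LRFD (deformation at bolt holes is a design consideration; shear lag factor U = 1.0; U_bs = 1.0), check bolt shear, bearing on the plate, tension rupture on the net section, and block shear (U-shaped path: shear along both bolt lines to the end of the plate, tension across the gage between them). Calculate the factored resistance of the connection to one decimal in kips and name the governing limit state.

Bolt shear: A_b = π(0.875)²/4 = 0.60132 in². φR_n = 0.75 × 68 × 0.60132 × 4 × 1 = 122.7 kips.
Bearing (0.3125 in plate, F_u = 70 ksi): end bolts L_c = 1.8125 − 0.9375/2 = 1.34375, R_n = min(1.2×1.34375×0.3125×70, 2.4×0.875×0.3125×70) = 35.273 kips/bolt; interior L_c = 2.875 − 0.9375 = 1.9375, R_n = 45.938 kips/bolt. φR_n = 0.75 × (2×35.273 + 2×45.938) = 121.8 kips.
Tension rupture (net): A_n = (7 − 2×1)×0.3125 = 1.5625 in² (U = 1.0, A_e = A_n). φR_n = 0.75 × 70 × 1.5625 = 82.0 kips.
Block shear: shear path 2×[1.8125+1×2.875] = 2×4.6875 in, A_gv = 2.9297, A_nv = 2×(4.6875 − 1.5×1)×0.3125 = 1.9922 in²; tension across gage: (2.5625 − 1×1)×0.3125 = 0.48828 in². R_n = min(0.6×70×1.9922, 0.6×50×2.9297) + 1.0×70×0.48828 = min(83.672, 87.891) + 34.18 = 117.85 kips. φR_n = 0.75 × 117.85 = 88.4 kips.
Governing: min(122.7, 121.8, 82.0, 88.4) = 82.0 kips → net-section rupture.

82.0 kips (net-section rupture governs)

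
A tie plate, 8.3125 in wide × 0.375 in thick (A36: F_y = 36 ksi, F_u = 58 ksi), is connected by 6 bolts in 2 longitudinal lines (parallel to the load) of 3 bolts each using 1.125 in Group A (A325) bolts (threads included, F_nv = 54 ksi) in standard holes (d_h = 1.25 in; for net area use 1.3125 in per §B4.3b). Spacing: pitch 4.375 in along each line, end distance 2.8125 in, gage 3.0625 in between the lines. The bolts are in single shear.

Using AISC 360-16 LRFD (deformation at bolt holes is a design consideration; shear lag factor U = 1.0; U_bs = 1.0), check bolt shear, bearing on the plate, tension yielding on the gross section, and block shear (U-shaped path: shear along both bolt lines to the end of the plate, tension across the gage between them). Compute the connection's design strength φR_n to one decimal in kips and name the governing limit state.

Bolt shear: A_b = π(1.125)²/4 = 0.99402 in². φR_n = 0.75 × 54 × 0.99402 × 6 × 1 = 241.5 kips.
Bearing (0.375 in plate, F_u = 58 ksi): end bolts L_c = 2.8125 − 1.25/2 = 2.1875, R_n = min(1.2×2.1875×0.375×58, 2.4×1.125×0.375×58) = 57.094 kips/bolt; interior L_c = 4.375 − 1.25 = 3.125, R_n = 58.725 kips/bolt. φR_n = 0.75 × (2×57.094 + 4×58.725) = 261.8 kips.
Tension yield (gross): A_g = 8.3125×0.375 = 3.1172 in². φR_n = 0.90 × 36 × 3.1172 = 101.0 kips.
Block shear: shear path 2×[2.8125+2×4.375] = 2×11.5625 in, A_gv = 8.6719, A_nv = 2×(11.5625 − 2.5×1.3125)×0.375 = 6.2109 in²; tension across gage: (3.0625 − 1×1.3125)×0.375 = 0.65625 in². R_n = min(0.6×58×6.2109, 0.6×36×8.6719) + 1.0×58×0.65625 = min(216.14, 187.31) + 38.063 = 225.37 kips. φR_n = 0.75 × 225.37 = 169.0 kips.
Governing: min(241.5, 261.8, 101.0, 169.0) = 101.0 kips → gross-section yield.

101.0 kips (gross-section yield governs)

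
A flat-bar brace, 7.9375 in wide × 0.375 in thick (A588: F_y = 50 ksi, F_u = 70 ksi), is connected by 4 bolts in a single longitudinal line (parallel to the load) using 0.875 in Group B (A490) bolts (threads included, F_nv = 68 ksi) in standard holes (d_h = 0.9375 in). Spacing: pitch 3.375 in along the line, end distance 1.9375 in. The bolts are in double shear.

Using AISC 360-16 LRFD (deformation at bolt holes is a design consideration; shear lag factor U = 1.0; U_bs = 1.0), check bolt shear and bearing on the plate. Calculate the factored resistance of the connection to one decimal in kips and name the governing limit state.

158.7 kips (bearing governs)

Bolt shear: A_b = π(0.875)²/4 = 0.60132 in². φR_n = 0.75 × 68 × 0.60132 × 4 × 2 = 245.3 kips.
Bearing (0.375 in plate, F_u = 70 ksi): end bolts L_c = 1.9375 − 0.9375/2 = 1.46875, R_n = min(1.2×1.46875×0.375×70, 2.4×0.875×0.375×70) = 46.266 kips/bolt; interior L_c = 3.375 − 0.9375 = 2.4375, R_n = 55.125 kips/bolt. φR_n = 0.75 × (1×46.266 + 3×55.125) = 158.7 kips.
Governing: min(245.3, 158.7) = 158.7 kips → bearing.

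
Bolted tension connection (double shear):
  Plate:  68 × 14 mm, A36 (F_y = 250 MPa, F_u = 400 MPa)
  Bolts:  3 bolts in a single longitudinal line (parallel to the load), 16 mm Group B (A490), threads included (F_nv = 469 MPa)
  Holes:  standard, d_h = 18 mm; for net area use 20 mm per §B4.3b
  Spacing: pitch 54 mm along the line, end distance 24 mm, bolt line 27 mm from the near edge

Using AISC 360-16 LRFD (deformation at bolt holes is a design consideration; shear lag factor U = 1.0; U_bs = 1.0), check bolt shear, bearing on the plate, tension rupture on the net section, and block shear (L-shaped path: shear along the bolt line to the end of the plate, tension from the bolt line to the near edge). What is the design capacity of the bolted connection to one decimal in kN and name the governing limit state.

201.6 kN (net-section rupture governs)

Bolt shear: A_b = π(16)²/4 = 201.06 mm². φR_n = 0.75 × 469 × 201.06 × 3 × 2 = 424.3 kN.
Bearing (14 mm plate, F_u = 400 MPa): end bolts L_c = 24 − 18/2 = 15, R_n = min(1.2×15×14×400, 2.4×16×14×400) = 100.8 kN/bolt; interior L_c = 54 − 18 = 36, R_n = 215.04 kN/bolt. φR_n = 0.75 × (1×100.8 + 2×215.04) = 398.2 kN.
Tension rupture (net): A_n = (68 − 1×20)×14 = 672 mm² (U = 1.0, A_e = A_n). φR_n = 0.75 × 400 × 672 = 201.6 kN.
Block shear: shear path 1×[24+2×54] = 1×132 mm, A_gv = 1848, A_nv = 1×(132 − 2.5×20)×14 = 1148 mm²; tension to near edge: (27 − 0.5×20)×14 = 238 mm². R_n = min(0.6×400×1148, 0.6×250×1848) + 1.0×400×238 = min(275.52, 277.2) + 95.2 = 370.72 kN. φR_n = 0.75 × 370.72 = 278.0 kN.
Governing: min(424.3, 398.2, 201.6, 278.0) = 201.6 kN → net-section rupture.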